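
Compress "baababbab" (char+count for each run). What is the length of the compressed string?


Input: baababbab
Runs:
  'b' x 1 => "b1"
  'a' x 2 => "a2"
  'b' x 1 => "b1"
  'a' x 1 => "a1"
  'b' x 2 => "b2"
  'a' x 1 => "a1"
  'b' x 1 => "b1"
Compressed: "b1a2b1a1b2a1b1"
Compressed length: 14

14


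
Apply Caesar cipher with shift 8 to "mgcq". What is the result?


Caesar cipher: shift "mgcq" by 8
  'm' (pos 12) + 8 = pos 20 = 'u'
  'g' (pos 6) + 8 = pos 14 = 'o'
  'c' (pos 2) + 8 = pos 10 = 'k'
  'q' (pos 16) + 8 = pos 24 = 'y'
Result: uoky

uoky


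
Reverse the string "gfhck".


Input: gfhck
Reading characters right to left:
  Position 4: 'k'
  Position 3: 'c'
  Position 2: 'h'
  Position 1: 'f'
  Position 0: 'g'
Reversed: kchfg

kchfg


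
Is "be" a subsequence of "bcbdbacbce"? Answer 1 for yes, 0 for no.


Check if "be" is a subsequence of "bcbdbacbce"
Greedy scan:
  Position 0 ('b'): matches sub[0] = 'b'
  Position 1 ('c'): no match needed
  Position 2 ('b'): no match needed
  Position 3 ('d'): no match needed
  Position 4 ('b'): no match needed
  Position 5 ('a'): no match needed
  Position 6 ('c'): no match needed
  Position 7 ('b'): no match needed
  Position 8 ('c'): no match needed
  Position 9 ('e'): matches sub[1] = 'e'
All 2 characters matched => is a subsequence

1


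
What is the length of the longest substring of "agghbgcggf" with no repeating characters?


Input: "agghbgcggf"
Sliding window (track last position of each char):
  Position 0 ('a'): window [0,0] length 1 -- new best
  Position 1 ('g'): window [0,1] length 2 -- new best
  Position 2 ('g'): repeat (last at 1), move window start to 2
  Position 2 ('g'): window [2,2] length 1
  Position 3 ('h'): window [2,3] length 2
  Position 4 ('b'): window [2,4] length 3 -- new best
  Position 5 ('g'): repeat (last at 2), move window start to 3
  Position 5 ('g'): window [3,5] length 3
  Position 6 ('c'): window [3,6] length 4 -- new best
  Position 7 ('g'): repeat (last at 5), move window start to 6
  Position 7 ('g'): window [6,7] length 2
  Position 8 ('g'): repeat (last at 7), move window start to 8
  Position 8 ('g'): window [8,8] length 1
  Position 9 ('f'): window [8,9] length 2
Longest substring with no repeats: "hbgc" with length 4

4


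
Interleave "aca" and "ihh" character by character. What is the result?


Interleaving "aca" and "ihh":
  Position 0: 'a' from first, 'i' from second => "ai"
  Position 1: 'c' from first, 'h' from second => "ch"
  Position 2: 'a' from first, 'h' from second => "ah"
Result: aichah

aichah


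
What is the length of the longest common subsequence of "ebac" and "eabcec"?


LCS of "ebac" and "eabcec"
DP table:
           e    a    b    c    e    c
      0    0    0    0    0    0    0
  e   0    1    1    1    1    1    1
  b   0    1    1    2    2    2    2
  a   0    1    2    2    2    2    2
  c   0    1    2    2    3    3    3
LCS length = dp[4][6] = 3

3


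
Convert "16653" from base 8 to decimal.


Input: "16653" in base 8
Positional expansion:
  Digit '1' (value 1) x 8^4 = 4096
  Digit '6' (value 6) x 8^3 = 3072
  Digit '6' (value 6) x 8^2 = 384
  Digit '5' (value 5) x 8^1 = 40
  Digit '3' (value 3) x 8^0 = 3
Sum = 7595

7595


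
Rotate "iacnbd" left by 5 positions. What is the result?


Input: "iacnbd", rotate left by 5
First 5 characters: "iacnb"
Remaining characters: "d"
Concatenate remaining + first: "d" + "iacnb" = "diacnb"

diacnb


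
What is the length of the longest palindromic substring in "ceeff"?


Input: "ceeff"
Checking substrings for palindromes:
  [1:3] "ee" (len 2) => palindrome
  [3:5] "ff" (len 2) => palindrome
Longest palindromic substring: "ee" with length 2

2


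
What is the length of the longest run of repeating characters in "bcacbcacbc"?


Input: "bcacbcacbc"
Scanning for longest run:
  Position 1 ('c'): new char, reset run to 1
  Position 2 ('a'): new char, reset run to 1
  Position 3 ('c'): new char, reset run to 1
  Position 4 ('b'): new char, reset run to 1
  Position 5 ('c'): new char, reset run to 1
  Position 6 ('a'): new char, reset run to 1
  Position 7 ('c'): new char, reset run to 1
  Position 8 ('b'): new char, reset run to 1
  Position 9 ('c'): new char, reset run to 1
Longest run: 'b' with length 1

1


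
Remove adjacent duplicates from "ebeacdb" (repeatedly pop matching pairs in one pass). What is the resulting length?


Input: ebeacdb
Stack-based adjacent duplicate removal:
  Read 'e': push. Stack: e
  Read 'b': push. Stack: eb
  Read 'e': push. Stack: ebe
  Read 'a': push. Stack: ebea
  Read 'c': push. Stack: ebeac
  Read 'd': push. Stack: ebeacd
  Read 'b': push. Stack: ebeacdb
Final stack: "ebeacdb" (length 7)

7


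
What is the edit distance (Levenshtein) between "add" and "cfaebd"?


Computing edit distance: "add" -> "cfaebd"
DP table:
           c    f    a    e    b    d
      0    1    2    3    4    5    6
  a   1    1    2    2    3    4    5
  d   2    2    2    3    3    4    4
  d   3    3    3    3    4    4    4
Edit distance = dp[3][6] = 4

4


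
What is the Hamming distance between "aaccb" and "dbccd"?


Comparing "aaccb" and "dbccd" position by position:
  Position 0: 'a' vs 'd' => differ
  Position 1: 'a' vs 'b' => differ
  Position 2: 'c' vs 'c' => same
  Position 3: 'c' vs 'c' => same
  Position 4: 'b' vs 'd' => differ
Total differences (Hamming distance): 3

3


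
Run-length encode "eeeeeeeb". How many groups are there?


Input: eeeeeeeb
Scanning for consecutive runs:
  Group 1: 'e' x 7 (positions 0-6)
  Group 2: 'b' x 1 (positions 7-7)
Total groups: 2

2


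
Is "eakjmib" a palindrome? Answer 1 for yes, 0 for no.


Input: eakjmib
Reversed: bimjkae
  Compare pos 0 ('e') with pos 6 ('b'): MISMATCH
  Compare pos 1 ('a') with pos 5 ('i'): MISMATCH
  Compare pos 2 ('k') with pos 4 ('m'): MISMATCH
Result: not a palindrome

0


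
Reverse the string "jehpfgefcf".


Input: jehpfgefcf
Reading characters right to left:
  Position 9: 'f'
  Position 8: 'c'
  Position 7: 'f'
  Position 6: 'e'
  Position 5: 'g'
  Position 4: 'f'
  Position 3: 'p'
  Position 2: 'h'
  Position 1: 'e'
  Position 0: 'j'
Reversed: fcfegfphej

fcfegfphej


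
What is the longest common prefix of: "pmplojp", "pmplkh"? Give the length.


Words: pmplojp, pmplkh
  Position 0: all 'p' => match
  Position 1: all 'm' => match
  Position 2: all 'p' => match
  Position 3: all 'l' => match
  Position 4: ('o', 'k') => mismatch, stop
LCP = "pmpl" (length 4)

4


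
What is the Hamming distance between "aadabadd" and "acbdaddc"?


Comparing "aadabadd" and "acbdaddc" position by position:
  Position 0: 'a' vs 'a' => same
  Position 1: 'a' vs 'c' => differ
  Position 2: 'd' vs 'b' => differ
  Position 3: 'a' vs 'd' => differ
  Position 4: 'b' vs 'a' => differ
  Position 5: 'a' vs 'd' => differ
  Position 6: 'd' vs 'd' => same
  Position 7: 'd' vs 'c' => differ
Total differences (Hamming distance): 6

6


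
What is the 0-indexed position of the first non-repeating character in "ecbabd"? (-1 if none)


Input: ecbabd
Character frequencies:
  'a': 1
  'b': 2
  'c': 1
  'd': 1
  'e': 1
Scanning left to right for freq == 1:
  Position 0 ('e'): unique! => answer = 0

0


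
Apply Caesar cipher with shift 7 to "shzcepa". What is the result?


Caesar cipher: shift "shzcepa" by 7
  's' (pos 18) + 7 = pos 25 = 'z'
  'h' (pos 7) + 7 = pos 14 = 'o'
  'z' (pos 25) + 7 = pos 6 = 'g'
  'c' (pos 2) + 7 = pos 9 = 'j'
  'e' (pos 4) + 7 = pos 11 = 'l'
  'p' (pos 15) + 7 = pos 22 = 'w'
  'a' (pos 0) + 7 = pos 7 = 'h'
Result: zogjlwh

zogjlwh


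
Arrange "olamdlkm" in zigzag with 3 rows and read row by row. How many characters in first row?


Zigzag "olamdlkm" into 3 rows:
Placing characters:
  'o' => row 0
  'l' => row 1
  'a' => row 2
  'm' => row 1
  'd' => row 0
  'l' => row 1
  'k' => row 2
  'm' => row 1
Rows:
  Row 0: "od"
  Row 1: "lmlm"
  Row 2: "ak"
First row length: 2

2


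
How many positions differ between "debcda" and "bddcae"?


Comparing "debcda" and "bddcae" position by position:
  Position 0: 'd' vs 'b' => DIFFER
  Position 1: 'e' vs 'd' => DIFFER
  Position 2: 'b' vs 'd' => DIFFER
  Position 3: 'c' vs 'c' => same
  Position 4: 'd' vs 'a' => DIFFER
  Position 5: 'a' vs 'e' => DIFFER
Positions that differ: 5

5


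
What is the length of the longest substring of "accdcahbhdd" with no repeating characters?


Input: "accdcahbhdd"
Sliding window (track last position of each char):
  Position 0 ('a'): window [0,0] length 1 -- new best
  Position 1 ('c'): window [0,1] length 2 -- new best
  Position 2 ('c'): repeat (last at 1), move window start to 2
  Position 2 ('c'): window [2,2] length 1
  Position 3 ('d'): window [2,3] length 2
  Position 4 ('c'): repeat (last at 2), move window start to 3
  Position 4 ('c'): window [3,4] length 2
  Position 5 ('a'): window [3,5] length 3 -- new best
  Position 6 ('h'): window [3,6] length 4 -- new best
  Position 7 ('b'): window [3,7] length 5 -- new best
  Position 8 ('h'): repeat (last at 6), move window start to 7
  Position 8 ('h'): window [7,8] length 2
  Position 9 ('d'): window [7,9] length 3
  Position 10 ('d'): repeat (last at 9), move window start to 10
  Position 10 ('d'): window [10,10] length 1
Longest substring with no repeats: "dcahb" with length 5

5


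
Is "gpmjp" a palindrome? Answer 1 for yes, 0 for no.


Input: gpmjp
Reversed: pjmpg
  Compare pos 0 ('g') with pos 4 ('p'): MISMATCH
  Compare pos 1 ('p') with pos 3 ('j'): MISMATCH
Result: not a palindrome

0


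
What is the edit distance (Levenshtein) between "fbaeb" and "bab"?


Computing edit distance: "fbaeb" -> "bab"
DP table:
           b    a    b
      0    1    2    3
  f   1    1    2    3
  b   2    1    2    2
  a   3    2    1    2
  e   4    3    2    2
  b   5    4    3    2
Edit distance = dp[5][3] = 2

2


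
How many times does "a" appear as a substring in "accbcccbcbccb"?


Searching for "a" in "accbcccbcbccb"
Scanning each position:
  Position 0: "a" => MATCH
  Position 1: "c" => no
  Position 2: "c" => no
  Position 3: "b" => no
  Position 4: "c" => no
  Position 5: "c" => no
  Position 6: "c" => no
  Position 7: "b" => no
  Position 8: "c" => no
  Position 9: "b" => no
  Position 10: "c" => no
  Position 11: "c" => no
  Position 12: "b" => no
Total occurrences: 1

1


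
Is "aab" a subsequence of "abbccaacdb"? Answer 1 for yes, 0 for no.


Check if "aab" is a subsequence of "abbccaacdb"
Greedy scan:
  Position 0 ('a'): matches sub[0] = 'a'
  Position 1 ('b'): no match needed
  Position 2 ('b'): no match needed
  Position 3 ('c'): no match needed
  Position 4 ('c'): no match needed
  Position 5 ('a'): matches sub[1] = 'a'
  Position 6 ('a'): no match needed
  Position 7 ('c'): no match needed
  Position 8 ('d'): no match needed
  Position 9 ('b'): matches sub[2] = 'b'
All 3 characters matched => is a subsequence

1


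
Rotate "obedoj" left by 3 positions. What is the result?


Input: "obedoj", rotate left by 3
First 3 characters: "obe"
Remaining characters: "doj"
Concatenate remaining + first: "doj" + "obe" = "dojobe"

dojobe


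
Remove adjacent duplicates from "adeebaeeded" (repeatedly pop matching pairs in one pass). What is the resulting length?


Input: adeebaeeded
Stack-based adjacent duplicate removal:
  Read 'a': push. Stack: a
  Read 'd': push. Stack: ad
  Read 'e': push. Stack: ade
  Read 'e': matches stack top 'e' => pop. Stack: ad
  Read 'b': push. Stack: adb
  Read 'a': push. Stack: adba
  Read 'e': push. Stack: adbae
  Read 'e': matches stack top 'e' => pop. Stack: adba
  Read 'd': push. Stack: adbad
  Read 'e': push. Stack: adbade
  Read 'd': push. Stack: adbaded
Final stack: "adbaded" (length 7)

7


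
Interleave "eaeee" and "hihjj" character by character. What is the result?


Interleaving "eaeee" and "hihjj":
  Position 0: 'e' from first, 'h' from second => "eh"
  Position 1: 'a' from first, 'i' from second => "ai"
  Position 2: 'e' from first, 'h' from second => "eh"
  Position 3: 'e' from first, 'j' from second => "ej"
  Position 4: 'e' from first, 'j' from second => "ej"
Result: ehaiehejej

ehaiehejej


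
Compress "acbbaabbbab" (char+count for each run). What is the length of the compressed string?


Input: acbbaabbbab
Runs:
  'a' x 1 => "a1"
  'c' x 1 => "c1"
  'b' x 2 => "b2"
  'a' x 2 => "a2"
  'b' x 3 => "b3"
  'a' x 1 => "a1"
  'b' x 1 => "b1"
Compressed: "a1c1b2a2b3a1b1"
Compressed length: 14

14


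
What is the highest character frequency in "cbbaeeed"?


Input: cbbaeeed
Character counts:
  'a': 1
  'b': 2
  'c': 1
  'd': 1
  'e': 3
Maximum frequency: 3

3


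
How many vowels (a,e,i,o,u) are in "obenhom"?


Input: obenhom
Checking each character:
  'o' at position 0: vowel (running total: 1)
  'b' at position 1: consonant
  'e' at position 2: vowel (running total: 2)
  'n' at position 3: consonant
  'h' at position 4: consonant
  'o' at position 5: vowel (running total: 3)
  'm' at position 6: consonant
Total vowels: 3

3


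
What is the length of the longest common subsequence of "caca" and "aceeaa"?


LCS of "caca" and "aceeaa"
DP table:
           a    c    e    e    a    a
      0    0    0    0    0    0    0
  c   0    0    1    1    1    1    1
  a   0    1    1    1    1    2    2
  c   0    1    2    2    2    2    2
  a   0    1    2    2    2    3    3
LCS length = dp[4][6] = 3

3


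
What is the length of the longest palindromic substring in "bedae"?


Input: "bedae"
Checking substrings for palindromes:
  No multi-char palindromic substrings found
Longest palindromic substring: "b" with length 1

1


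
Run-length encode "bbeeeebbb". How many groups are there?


Input: bbeeeebbb
Scanning for consecutive runs:
  Group 1: 'b' x 2 (positions 0-1)
  Group 2: 'e' x 4 (positions 2-5)
  Group 3: 'b' x 3 (positions 6-8)
Total groups: 3

3


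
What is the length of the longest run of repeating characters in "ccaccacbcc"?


Input: "ccaccacbcc"
Scanning for longest run:
  Position 1 ('c'): continues run of 'c', length=2
  Position 2 ('a'): new char, reset run to 1
  Position 3 ('c'): new char, reset run to 1
  Position 4 ('c'): continues run of 'c', length=2
  Position 5 ('a'): new char, reset run to 1
  Position 6 ('c'): new char, reset run to 1
  Position 7 ('b'): new char, reset run to 1
  Position 8 ('c'): new char, reset run to 1
  Position 9 ('c'): continues run of 'c', length=2
Longest run: 'c' with length 2

2


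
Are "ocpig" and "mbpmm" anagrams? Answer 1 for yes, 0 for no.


Strings: "ocpig", "mbpmm"
Sorted first:  cgiop
Sorted second: bmmmp
Differ at position 0: 'c' vs 'b' => not anagrams

0


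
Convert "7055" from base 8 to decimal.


Input: "7055" in base 8
Positional expansion:
  Digit '7' (value 7) x 8^3 = 3584
  Digit '0' (value 0) x 8^2 = 0
  Digit '5' (value 5) x 8^1 = 40
  Digit '5' (value 5) x 8^0 = 5
Sum = 3629

3629


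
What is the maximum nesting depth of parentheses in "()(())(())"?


Input: "()(())(())"
Tracking depth:
  Position 0 '(': depth becomes 1
  Position 1 ')': depth becomes 0
  Position 2 '(': depth becomes 1
  Position 3 '(': depth becomes 2
  Position 4 ')': depth becomes 1
  Position 5 ')': depth becomes 0
  Position 6 '(': depth becomes 1
  Position 7 '(': depth becomes 2
  Position 8 ')': depth becomes 1
  Position 9 ')': depth becomes 0
Maximum depth reached: 2

2


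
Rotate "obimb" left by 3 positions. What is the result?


Input: "obimb", rotate left by 3
First 3 characters: "obi"
Remaining characters: "mb"
Concatenate remaining + first: "mb" + "obi" = "mbobi"

mbobi


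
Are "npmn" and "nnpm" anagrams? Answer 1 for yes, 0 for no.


Strings: "npmn", "nnpm"
Sorted first:  mnnp
Sorted second: mnnp
Sorted forms match => anagrams

1


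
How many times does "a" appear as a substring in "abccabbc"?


Searching for "a" in "abccabbc"
Scanning each position:
  Position 0: "a" => MATCH
  Position 1: "b" => no
  Position 2: "c" => no
  Position 3: "c" => no
  Position 4: "a" => MATCH
  Position 5: "b" => no
  Position 6: "b" => no
  Position 7: "c" => no
Total occurrences: 2

2


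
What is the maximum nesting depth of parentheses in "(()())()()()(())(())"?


Input: "(()())()()()(())(())"
Tracking depth:
  Position 0 '(': depth becomes 1
  Position 1 '(': depth becomes 2
  Position 2 ')': depth becomes 1
  Position 3 '(': depth becomes 2
  Position 4 ')': depth becomes 1
  Position 5 ')': depth becomes 0
  Position 6 '(': depth becomes 1
  Position 7 ')': depth becomes 0
  Position 8 '(': depth becomes 1
  Position 9 ')': depth becomes 0
  Position 10 '(': depth becomes 1
  Position 11 ')': depth becomes 0
  Position 12 '(': depth becomes 1
  Position 13 '(': depth becomes 2
  Position 14 ')': depth becomes 1
  Position 15 ')': depth becomes 0
  Position 16 '(': depth becomes 1
  Position 17 '(': depth becomes 2
  Position 18 ')': depth becomes 1
  Position 19 ')': depth becomes 0
Maximum depth reached: 2

2


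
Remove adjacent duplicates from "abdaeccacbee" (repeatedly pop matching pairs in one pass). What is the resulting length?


Input: abdaeccacbee
Stack-based adjacent duplicate removal:
  Read 'a': push. Stack: a
  Read 'b': push. Stack: ab
  Read 'd': push. Stack: abd
  Read 'a': push. Stack: abda
  Read 'e': push. Stack: abdae
  Read 'c': push. Stack: abdaec
  Read 'c': matches stack top 'c' => pop. Stack: abdae
  Read 'a': push. Stack: abdaea
  Read 'c': push. Stack: abdaeac
  Read 'b': push. Stack: abdaeacb
  Read 'e': push. Stack: abdaeacbe
  Read 'e': matches stack top 'e' => pop. Stack: abdaeacb
Final stack: "abdaeacb" (length 8)

8


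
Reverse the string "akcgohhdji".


Input: akcgohhdji
Reading characters right to left:
  Position 9: 'i'
  Position 8: 'j'
  Position 7: 'd'
  Position 6: 'h'
  Position 5: 'h'
  Position 4: 'o'
  Position 3: 'g'
  Position 2: 'c'
  Position 1: 'k'
  Position 0: 'a'
Reversed: ijdhhogcka

ijdhhogcka


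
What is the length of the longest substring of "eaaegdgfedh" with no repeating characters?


Input: "eaaegdgfedh"
Sliding window (track last position of each char):
  Position 0 ('e'): window [0,0] length 1 -- new best
  Position 1 ('a'): window [0,1] length 2 -- new best
  Position 2 ('a'): repeat (last at 1), move window start to 2
  Position 2 ('a'): window [2,2] length 1
  Position 3 ('e'): window [2,3] length 2
  Position 4 ('g'): window [2,4] length 3 -- new best
  Position 5 ('d'): window [2,5] length 4 -- new best
  Position 6 ('g'): repeat (last at 4), move window start to 5
  Position 6 ('g'): window [5,6] length 2
  Position 7 ('f'): window [5,7] length 3
  Position 8 ('e'): window [5,8] length 4
  Position 9 ('d'): repeat (last at 5), move window start to 6
  Position 9 ('d'): window [6,9] length 4
  Position 10 ('h'): window [6,10] length 5 -- new best
Longest substring with no repeats: "gfedh" with length 5

5


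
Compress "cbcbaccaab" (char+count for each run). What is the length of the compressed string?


Input: cbcbaccaab
Runs:
  'c' x 1 => "c1"
  'b' x 1 => "b1"
  'c' x 1 => "c1"
  'b' x 1 => "b1"
  'a' x 1 => "a1"
  'c' x 2 => "c2"
  'a' x 2 => "a2"
  'b' x 1 => "b1"
Compressed: "c1b1c1b1a1c2a2b1"
Compressed length: 16

16


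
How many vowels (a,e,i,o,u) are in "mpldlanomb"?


Input: mpldlanomb
Checking each character:
  'm' at position 0: consonant
  'p' at position 1: consonant
  'l' at position 2: consonant
  'd' at position 3: consonant
  'l' at position 4: consonant
  'a' at position 5: vowel (running total: 1)
  'n' at position 6: consonant
  'o' at position 7: vowel (running total: 2)
  'm' at position 8: consonant
  'b' at position 9: consonant
Total vowels: 2

2


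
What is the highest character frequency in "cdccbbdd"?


Input: cdccbbdd
Character counts:
  'b': 2
  'c': 3
  'd': 3
Maximum frequency: 3

3


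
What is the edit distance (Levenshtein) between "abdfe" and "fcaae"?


Computing edit distance: "abdfe" -> "fcaae"
DP table:
           f    c    a    a    e
      0    1    2    3    4    5
  a   1    1    2    2    3    4
  b   2    2    2    3    3    4
  d   3    3    3    3    4    4
  f   4    3    4    4    4    5
  e   5    4    4    5    5    4
Edit distance = dp[5][5] = 4

4


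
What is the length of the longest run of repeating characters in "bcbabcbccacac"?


Input: "bcbabcbccacac"
Scanning for longest run:
  Position 1 ('c'): new char, reset run to 1
  Position 2 ('b'): new char, reset run to 1
  Position 3 ('a'): new char, reset run to 1
  Position 4 ('b'): new char, reset run to 1
  Position 5 ('c'): new char, reset run to 1
  Position 6 ('b'): new char, reset run to 1
  Position 7 ('c'): new char, reset run to 1
  Position 8 ('c'): continues run of 'c', length=2
  Position 9 ('a'): new char, reset run to 1
  Position 10 ('c'): new char, reset run to 1
  Position 11 ('a'): new char, reset run to 1
  Position 12 ('c'): new char, reset run to 1
Longest run: 'c' with length 2

2


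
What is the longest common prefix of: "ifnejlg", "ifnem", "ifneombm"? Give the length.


Words: ifnejlg, ifnem, ifneombm
  Position 0: all 'i' => match
  Position 1: all 'f' => match
  Position 2: all 'n' => match
  Position 3: all 'e' => match
  Position 4: ('j', 'm', 'o') => mismatch, stop
LCP = "ifne" (length 4)

4


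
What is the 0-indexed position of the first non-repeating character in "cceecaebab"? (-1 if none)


Input: cceecaebab
Character frequencies:
  'a': 2
  'b': 2
  'c': 3
  'e': 3
Scanning left to right for freq == 1:
  Position 0 ('c'): freq=3, skip
  Position 1 ('c'): freq=3, skip
  Position 2 ('e'): freq=3, skip
  Position 3 ('e'): freq=3, skip
  Position 4 ('c'): freq=3, skip
  Position 5 ('a'): freq=2, skip
  Position 6 ('e'): freq=3, skip
  Position 7 ('b'): freq=2, skip
  Position 8 ('a'): freq=2, skip
  Position 9 ('b'): freq=2, skip
  No unique character found => answer = -1

-1


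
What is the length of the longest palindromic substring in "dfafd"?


Input: "dfafd"
Checking substrings for palindromes:
  [0:5] "dfafd" (len 5) => palindrome
  [1:4] "faf" (len 3) => palindrome
Longest palindromic substring: "dfafd" with length 5

5


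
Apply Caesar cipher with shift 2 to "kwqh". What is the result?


Caesar cipher: shift "kwqh" by 2
  'k' (pos 10) + 2 = pos 12 = 'm'
  'w' (pos 22) + 2 = pos 24 = 'y'
  'q' (pos 16) + 2 = pos 18 = 's'
  'h' (pos 7) + 2 = pos 9 = 'j'
Result: mysj

mysj


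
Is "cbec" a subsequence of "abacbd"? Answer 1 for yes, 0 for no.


Check if "cbec" is a subsequence of "abacbd"
Greedy scan:
  Position 0 ('a'): no match needed
  Position 1 ('b'): no match needed
  Position 2 ('a'): no match needed
  Position 3 ('c'): matches sub[0] = 'c'
  Position 4 ('b'): matches sub[1] = 'b'
  Position 5 ('d'): no match needed
Only matched 2/4 characters => not a subsequence

0


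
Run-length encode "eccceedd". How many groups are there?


Input: eccceedd
Scanning for consecutive runs:
  Group 1: 'e' x 1 (positions 0-0)
  Group 2: 'c' x 3 (positions 1-3)
  Group 3: 'e' x 2 (positions 4-5)
  Group 4: 'd' x 2 (positions 6-7)
Total groups: 4

4


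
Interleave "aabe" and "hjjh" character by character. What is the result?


Interleaving "aabe" and "hjjh":
  Position 0: 'a' from first, 'h' from second => "ah"
  Position 1: 'a' from first, 'j' from second => "aj"
  Position 2: 'b' from first, 'j' from second => "bj"
  Position 3: 'e' from first, 'h' from second => "eh"
Result: ahajbjeh

ahajbjeh


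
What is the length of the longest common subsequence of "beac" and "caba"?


LCS of "beac" and "caba"
DP table:
           c    a    b    a
      0    0    0    0    0
  b   0    0    0    1    1
  e   0    0    0    1    1
  a   0    0    1    1    2
  c   0    1    1    1    2
LCS length = dp[4][4] = 2

2


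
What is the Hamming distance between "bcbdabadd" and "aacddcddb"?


Comparing "bcbdabadd" and "aacddcddb" position by position:
  Position 0: 'b' vs 'a' => differ
  Position 1: 'c' vs 'a' => differ
  Position 2: 'b' vs 'c' => differ
  Position 3: 'd' vs 'd' => same
  Position 4: 'a' vs 'd' => differ
  Position 5: 'b' vs 'c' => differ
  Position 6: 'a' vs 'd' => differ
  Position 7: 'd' vs 'd' => same
  Position 8: 'd' vs 'b' => differ
Total differences (Hamming distance): 7

7


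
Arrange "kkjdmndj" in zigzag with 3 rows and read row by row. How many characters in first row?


Zigzag "kkjdmndj" into 3 rows:
Placing characters:
  'k' => row 0
  'k' => row 1
  'j' => row 2
  'd' => row 1
  'm' => row 0
  'n' => row 1
  'd' => row 2
  'j' => row 1
Rows:
  Row 0: "km"
  Row 1: "kdnj"
  Row 2: "jd"
First row length: 2

2


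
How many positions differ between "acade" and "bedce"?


Comparing "acade" and "bedce" position by position:
  Position 0: 'a' vs 'b' => DIFFER
  Position 1: 'c' vs 'e' => DIFFER
  Position 2: 'a' vs 'd' => DIFFER
  Position 3: 'd' vs 'c' => DIFFER
  Position 4: 'e' vs 'e' => same
Positions that differ: 4

4


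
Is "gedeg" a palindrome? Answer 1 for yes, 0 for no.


Input: gedeg
Reversed: gedeg
  Compare pos 0 ('g') with pos 4 ('g'): match
  Compare pos 1 ('e') with pos 3 ('e'): match
Result: palindrome

1


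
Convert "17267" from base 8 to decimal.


Input: "17267" in base 8
Positional expansion:
  Digit '1' (value 1) x 8^4 = 4096
  Digit '7' (value 7) x 8^3 = 3584
  Digit '2' (value 2) x 8^2 = 128
  Digit '6' (value 6) x 8^1 = 48
  Digit '7' (value 7) x 8^0 = 7
Sum = 7863

7863


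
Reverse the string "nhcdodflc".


Input: nhcdodflc
Reading characters right to left:
  Position 8: 'c'
  Position 7: 'l'
  Position 6: 'f'
  Position 5: 'd'
  Position 4: 'o'
  Position 3: 'd'
  Position 2: 'c'
  Position 1: 'h'
  Position 0: 'n'
Reversed: clfdodchn

clfdodchn


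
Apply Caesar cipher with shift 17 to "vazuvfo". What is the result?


Caesar cipher: shift "vazuvfo" by 17
  'v' (pos 21) + 17 = pos 12 = 'm'
  'a' (pos 0) + 17 = pos 17 = 'r'
  'z' (pos 25) + 17 = pos 16 = 'q'
  'u' (pos 20) + 17 = pos 11 = 'l'
  'v' (pos 21) + 17 = pos 12 = 'm'
  'f' (pos 5) + 17 = pos 22 = 'w'
  'o' (pos 14) + 17 = pos 5 = 'f'
Result: mrqlmwf

mrqlmwf


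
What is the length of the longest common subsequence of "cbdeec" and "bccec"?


LCS of "cbdeec" and "bccec"
DP table:
           b    c    c    e    c
      0    0    0    0    0    0
  c   0    0    1    1    1    1
  b   0    1    1    1    1    1
  d   0    1    1    1    1    1
  e   0    1    1    1    2    2
  e   0    1    1    1    2    2
  c   0    1    2    2    2    3
LCS length = dp[6][5] = 3

3


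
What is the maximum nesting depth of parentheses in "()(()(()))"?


Input: "()(()(()))"
Tracking depth:
  Position 0 '(': depth becomes 1
  Position 1 ')': depth becomes 0
  Position 2 '(': depth becomes 1
  Position 3 '(': depth becomes 2
  Position 4 ')': depth becomes 1
  Position 5 '(': depth becomes 2
  Position 6 '(': depth becomes 3
  Position 7 ')': depth becomes 2
  Position 8 ')': depth becomes 1
  Position 9 ')': depth becomes 0
Maximum depth reached: 3

3


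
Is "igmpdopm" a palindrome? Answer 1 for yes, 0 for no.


Input: igmpdopm
Reversed: mpodpmgi
  Compare pos 0 ('i') with pos 7 ('m'): MISMATCH
  Compare pos 1 ('g') with pos 6 ('p'): MISMATCH
  Compare pos 2 ('m') with pos 5 ('o'): MISMATCH
  Compare pos 3 ('p') with pos 4 ('d'): MISMATCH
Result: not a palindrome

0


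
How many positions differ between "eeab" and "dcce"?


Comparing "eeab" and "dcce" position by position:
  Position 0: 'e' vs 'd' => DIFFER
  Position 1: 'e' vs 'c' => DIFFER
  Position 2: 'a' vs 'c' => DIFFER
  Position 3: 'b' vs 'e' => DIFFER
Positions that differ: 4

4


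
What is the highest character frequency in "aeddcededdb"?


Input: aeddcededdb
Character counts:
  'a': 1
  'b': 1
  'c': 1
  'd': 5
  'e': 3
Maximum frequency: 5

5


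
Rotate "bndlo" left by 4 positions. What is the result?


Input: "bndlo", rotate left by 4
First 4 characters: "bndl"
Remaining characters: "o"
Concatenate remaining + first: "o" + "bndl" = "obndl"

obndl


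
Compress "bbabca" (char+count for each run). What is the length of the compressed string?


Input: bbabca
Runs:
  'b' x 2 => "b2"
  'a' x 1 => "a1"
  'b' x 1 => "b1"
  'c' x 1 => "c1"
  'a' x 1 => "a1"
Compressed: "b2a1b1c1a1"
Compressed length: 10

10


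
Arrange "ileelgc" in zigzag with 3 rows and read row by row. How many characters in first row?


Zigzag "ileelgc" into 3 rows:
Placing characters:
  'i' => row 0
  'l' => row 1
  'e' => row 2
  'e' => row 1
  'l' => row 0
  'g' => row 1
  'c' => row 2
Rows:
  Row 0: "il"
  Row 1: "leg"
  Row 2: "ec"
First row length: 2

2


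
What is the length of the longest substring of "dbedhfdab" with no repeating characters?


Input: "dbedhfdab"
Sliding window (track last position of each char):
  Position 0 ('d'): window [0,0] length 1 -- new best
  Position 1 ('b'): window [0,1] length 2 -- new best
  Position 2 ('e'): window [0,2] length 3 -- new best
  Position 3 ('d'): repeat (last at 0), move window start to 1
  Position 3 ('d'): window [1,3] length 3
  Position 4 ('h'): window [1,4] length 4 -- new best
  Position 5 ('f'): window [1,5] length 5 -- new best
  Position 6 ('d'): repeat (last at 3), move window start to 4
  Position 6 ('d'): window [4,6] length 3
  Position 7 ('a'): window [4,7] length 4
  Position 8 ('b'): window [4,8] length 5
Longest substring with no repeats: "bedhf" with length 5

5


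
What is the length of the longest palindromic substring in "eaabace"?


Input: "eaabace"
Checking substrings for palindromes:
  [2:5] "aba" (len 3) => palindrome
  [1:3] "aa" (len 2) => palindrome
Longest palindromic substring: "aba" with length 3

3


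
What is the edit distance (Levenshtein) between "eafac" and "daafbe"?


Computing edit distance: "eafac" -> "daafbe"
DP table:
           d    a    a    f    b    e
      0    1    2    3    4    5    6
  e   1    1    2    3    4    5    5
  a   2    2    1    2    3    4    5
  f   3    3    2    2    2    3    4
  a   4    4    3    2    3    3    4
  c   5    5    4    3    3    4    4
Edit distance = dp[5][6] = 4

4


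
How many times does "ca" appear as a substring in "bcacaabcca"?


Searching for "ca" in "bcacaabcca"
Scanning each position:
  Position 0: "bc" => no
  Position 1: "ca" => MATCH
  Position 2: "ac" => no
  Position 3: "ca" => MATCH
  Position 4: "aa" => no
  Position 5: "ab" => no
  Position 6: "bc" => no
  Position 7: "cc" => no
  Position 8: "ca" => MATCH
Total occurrences: 3

3


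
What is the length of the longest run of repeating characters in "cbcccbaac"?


Input: "cbcccbaac"
Scanning for longest run:
  Position 1 ('b'): new char, reset run to 1
  Position 2 ('c'): new char, reset run to 1
  Position 3 ('c'): continues run of 'c', length=2
  Position 4 ('c'): continues run of 'c', length=3
  Position 5 ('b'): new char, reset run to 1
  Position 6 ('a'): new char, reset run to 1
  Position 7 ('a'): continues run of 'a', length=2
  Position 8 ('c'): new char, reset run to 1
Longest run: 'c' with length 3

3


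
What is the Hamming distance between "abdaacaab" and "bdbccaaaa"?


Comparing "abdaacaab" and "bdbccaaaa" position by position:
  Position 0: 'a' vs 'b' => differ
  Position 1: 'b' vs 'd' => differ
  Position 2: 'd' vs 'b' => differ
  Position 3: 'a' vs 'c' => differ
  Position 4: 'a' vs 'c' => differ
  Position 5: 'c' vs 'a' => differ
  Position 6: 'a' vs 'a' => same
  Position 7: 'a' vs 'a' => same
  Position 8: 'b' vs 'a' => differ
Total differences (Hamming distance): 7

7


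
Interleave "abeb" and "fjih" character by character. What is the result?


Interleaving "abeb" and "fjih":
  Position 0: 'a' from first, 'f' from second => "af"
  Position 1: 'b' from first, 'j' from second => "bj"
  Position 2: 'e' from first, 'i' from second => "ei"
  Position 3: 'b' from first, 'h' from second => "bh"
Result: afbjeibh

afbjeibh


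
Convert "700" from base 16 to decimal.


Input: "700" in base 16
Positional expansion:
  Digit '7' (value 7) x 16^2 = 1792
  Digit '0' (value 0) x 16^1 = 0
  Digit '0' (value 0) x 16^0 = 0
Sum = 1792

1792


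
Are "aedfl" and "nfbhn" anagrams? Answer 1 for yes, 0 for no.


Strings: "aedfl", "nfbhn"
Sorted first:  adefl
Sorted second: bfhnn
Differ at position 0: 'a' vs 'b' => not anagrams

0


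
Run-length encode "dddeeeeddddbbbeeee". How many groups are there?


Input: dddeeeeddddbbbeeee
Scanning for consecutive runs:
  Group 1: 'd' x 3 (positions 0-2)
  Group 2: 'e' x 4 (positions 3-6)
  Group 3: 'd' x 4 (positions 7-10)
  Group 4: 'b' x 3 (positions 11-13)
  Group 5: 'e' x 4 (positions 14-17)
Total groups: 5

5


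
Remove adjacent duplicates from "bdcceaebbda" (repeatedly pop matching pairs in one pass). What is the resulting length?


Input: bdcceaebbda
Stack-based adjacent duplicate removal:
  Read 'b': push. Stack: b
  Read 'd': push. Stack: bd
  Read 'c': push. Stack: bdc
  Read 'c': matches stack top 'c' => pop. Stack: bd
  Read 'e': push. Stack: bde
  Read 'a': push. Stack: bdea
  Read 'e': push. Stack: bdeae
  Read 'b': push. Stack: bdeaeb
  Read 'b': matches stack top 'b' => pop. Stack: bdeae
  Read 'd': push. Stack: bdeaed
  Read 'a': push. Stack: bdeaeda
Final stack: "bdeaeda" (length 7)

7


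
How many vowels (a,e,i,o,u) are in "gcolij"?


Input: gcolij
Checking each character:
  'g' at position 0: consonant
  'c' at position 1: consonant
  'o' at position 2: vowel (running total: 1)
  'l' at position 3: consonant
  'i' at position 4: vowel (running total: 2)
  'j' at position 5: consonant
Total vowels: 2

2


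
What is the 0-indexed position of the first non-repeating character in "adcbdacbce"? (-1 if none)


Input: adcbdacbce
Character frequencies:
  'a': 2
  'b': 2
  'c': 3
  'd': 2
  'e': 1
Scanning left to right for freq == 1:
  Position 0 ('a'): freq=2, skip
  Position 1 ('d'): freq=2, skip
  Position 2 ('c'): freq=3, skip
  Position 3 ('b'): freq=2, skip
  Position 4 ('d'): freq=2, skip
  Position 5 ('a'): freq=2, skip
  Position 6 ('c'): freq=3, skip
  Position 7 ('b'): freq=2, skip
  Position 8 ('c'): freq=3, skip
  Position 9 ('e'): unique! => answer = 9

9


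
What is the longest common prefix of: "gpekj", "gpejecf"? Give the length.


Words: gpekj, gpejecf
  Position 0: all 'g' => match
  Position 1: all 'p' => match
  Position 2: all 'e' => match
  Position 3: ('k', 'j') => mismatch, stop
LCP = "gpe" (length 3)

3


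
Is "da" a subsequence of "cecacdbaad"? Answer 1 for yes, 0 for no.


Check if "da" is a subsequence of "cecacdbaad"
Greedy scan:
  Position 0 ('c'): no match needed
  Position 1 ('e'): no match needed
  Position 2 ('c'): no match needed
  Position 3 ('a'): no match needed
  Position 4 ('c'): no match needed
  Position 5 ('d'): matches sub[0] = 'd'
  Position 6 ('b'): no match needed
  Position 7 ('a'): matches sub[1] = 'a'
  Position 8 ('a'): no match needed
  Position 9 ('d'): no match needed
All 2 characters matched => is a subsequence

1


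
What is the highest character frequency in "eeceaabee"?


Input: eeceaabee
Character counts:
  'a': 2
  'b': 1
  'c': 1
  'e': 5
Maximum frequency: 5

5


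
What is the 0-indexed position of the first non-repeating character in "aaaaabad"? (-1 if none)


Input: aaaaabad
Character frequencies:
  'a': 6
  'b': 1
  'd': 1
Scanning left to right for freq == 1:
  Position 0 ('a'): freq=6, skip
  Position 1 ('a'): freq=6, skip
  Position 2 ('a'): freq=6, skip
  Position 3 ('a'): freq=6, skip
  Position 4 ('a'): freq=6, skip
  Position 5 ('b'): unique! => answer = 5

5


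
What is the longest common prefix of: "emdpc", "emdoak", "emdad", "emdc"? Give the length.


Words: emdpc, emdoak, emdad, emdc
  Position 0: all 'e' => match
  Position 1: all 'm' => match
  Position 2: all 'd' => match
  Position 3: ('p', 'o', 'a', 'c') => mismatch, stop
LCP = "emd" (length 3)

3


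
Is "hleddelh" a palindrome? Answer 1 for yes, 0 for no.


Input: hleddelh
Reversed: hleddelh
  Compare pos 0 ('h') with pos 7 ('h'): match
  Compare pos 1 ('l') with pos 6 ('l'): match
  Compare pos 2 ('e') with pos 5 ('e'): match
  Compare pos 3 ('d') with pos 4 ('d'): match
Result: palindrome

1


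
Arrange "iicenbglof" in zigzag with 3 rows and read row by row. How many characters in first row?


Zigzag "iicenbglof" into 3 rows:
Placing characters:
  'i' => row 0
  'i' => row 1
  'c' => row 2
  'e' => row 1
  'n' => row 0
  'b' => row 1
  'g' => row 2
  'l' => row 1
  'o' => row 0
  'f' => row 1
Rows:
  Row 0: "ino"
  Row 1: "ieblf"
  Row 2: "cg"
First row length: 3

3


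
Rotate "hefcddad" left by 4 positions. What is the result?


Input: "hefcddad", rotate left by 4
First 4 characters: "hefc"
Remaining characters: "ddad"
Concatenate remaining + first: "ddad" + "hefc" = "ddadhefc"

ddadhefc


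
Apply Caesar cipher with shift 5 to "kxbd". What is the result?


Caesar cipher: shift "kxbd" by 5
  'k' (pos 10) + 5 = pos 15 = 'p'
  'x' (pos 23) + 5 = pos 2 = 'c'
  'b' (pos 1) + 5 = pos 6 = 'g'
  'd' (pos 3) + 5 = pos 8 = 'i'
Result: pcgi

pcgi


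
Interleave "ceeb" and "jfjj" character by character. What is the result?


Interleaving "ceeb" and "jfjj":
  Position 0: 'c' from first, 'j' from second => "cj"
  Position 1: 'e' from first, 'f' from second => "ef"
  Position 2: 'e' from first, 'j' from second => "ej"
  Position 3: 'b' from first, 'j' from second => "bj"
Result: cjefejbj

cjefejbj


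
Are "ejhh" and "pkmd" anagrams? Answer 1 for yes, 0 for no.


Strings: "ejhh", "pkmd"
Sorted first:  ehhj
Sorted second: dkmp
Differ at position 0: 'e' vs 'd' => not anagrams

0


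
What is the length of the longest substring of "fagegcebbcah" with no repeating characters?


Input: "fagegcebbcah"
Sliding window (track last position of each char):
  Position 0 ('f'): window [0,0] length 1 -- new best
  Position 1 ('a'): window [0,1] length 2 -- new best
  Position 2 ('g'): window [0,2] length 3 -- new best
  Position 3 ('e'): window [0,3] length 4 -- new best
  Position 4 ('g'): repeat (last at 2), move window start to 3
  Position 4 ('g'): window [3,4] length 2
  Position 5 ('c'): window [3,5] length 3
  Position 6 ('e'): repeat (last at 3), move window start to 4
  Position 6 ('e'): window [4,6] length 3
  Position 7 ('b'): window [4,7] length 4
  Position 8 ('b'): repeat (last at 7), move window start to 8
  Position 8 ('b'): window [8,8] length 1
  Position 9 ('c'): window [8,9] length 2
  Position 10 ('a'): window [8,10] length 3
  Position 11 ('h'): window [8,11] length 4
Longest substring with no repeats: "fage" with length 4

4


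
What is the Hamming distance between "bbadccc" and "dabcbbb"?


Comparing "bbadccc" and "dabcbbb" position by position:
  Position 0: 'b' vs 'd' => differ
  Position 1: 'b' vs 'a' => differ
  Position 2: 'a' vs 'b' => differ
  Position 3: 'd' vs 'c' => differ
  Position 4: 'c' vs 'b' => differ
  Position 5: 'c' vs 'b' => differ
  Position 6: 'c' vs 'b' => differ
Total differences (Hamming distance): 7

7


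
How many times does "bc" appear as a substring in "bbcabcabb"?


Searching for "bc" in "bbcabcabb"
Scanning each position:
  Position 0: "bb" => no
  Position 1: "bc" => MATCH
  Position 2: "ca" => no
  Position 3: "ab" => no
  Position 4: "bc" => MATCH
  Position 5: "ca" => no
  Position 6: "ab" => no
  Position 7: "bb" => no
Total occurrences: 2

2


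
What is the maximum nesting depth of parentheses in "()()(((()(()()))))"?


Input: "()()(((()(()()))))"
Tracking depth:
  Position 0 '(': depth becomes 1
  Position 1 ')': depth becomes 0
  Position 2 '(': depth becomes 1
  Position 3 ')': depth becomes 0
  Position 4 '(': depth becomes 1
  Position 5 '(': depth becomes 2
  Position 6 '(': depth becomes 3
  Position 7 '(': depth becomes 4
  Position 8 ')': depth becomes 3
  Position 9 '(': depth becomes 4
  Position 10 '(': depth becomes 5
  Position 11 ')': depth becomes 4
  Position 12 '(': depth becomes 5
  Position 13 ')': depth becomes 4
  Position 14 ')': depth becomes 3
  Position 15 ')': depth becomes 2
  Position 16 ')': depth becomes 1
  Position 17 ')': depth becomes 0
Maximum depth reached: 5

5
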